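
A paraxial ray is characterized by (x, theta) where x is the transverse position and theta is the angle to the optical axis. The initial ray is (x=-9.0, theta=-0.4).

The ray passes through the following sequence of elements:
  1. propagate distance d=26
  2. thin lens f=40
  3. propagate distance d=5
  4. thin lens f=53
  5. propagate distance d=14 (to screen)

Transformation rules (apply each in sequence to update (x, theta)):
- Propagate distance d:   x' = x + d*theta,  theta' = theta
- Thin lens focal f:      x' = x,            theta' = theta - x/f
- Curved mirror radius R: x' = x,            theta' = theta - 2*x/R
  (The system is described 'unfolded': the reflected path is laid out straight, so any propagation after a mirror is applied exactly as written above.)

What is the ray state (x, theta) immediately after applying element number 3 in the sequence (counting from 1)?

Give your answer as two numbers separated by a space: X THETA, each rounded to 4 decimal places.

Answer: -18.9750 0.0850

Derivation:
Initial: x=-9.0000 theta=-0.4000
After 1 (propagate distance d=26): x=-19.4000 theta=-0.4000
After 2 (thin lens f=40): x=-19.4000 theta=0.0850
After 3 (propagate distance d=5): x=-18.9750 theta=0.0850
Rounded to 4 decimal places: x = -18.9750, theta = 0.0850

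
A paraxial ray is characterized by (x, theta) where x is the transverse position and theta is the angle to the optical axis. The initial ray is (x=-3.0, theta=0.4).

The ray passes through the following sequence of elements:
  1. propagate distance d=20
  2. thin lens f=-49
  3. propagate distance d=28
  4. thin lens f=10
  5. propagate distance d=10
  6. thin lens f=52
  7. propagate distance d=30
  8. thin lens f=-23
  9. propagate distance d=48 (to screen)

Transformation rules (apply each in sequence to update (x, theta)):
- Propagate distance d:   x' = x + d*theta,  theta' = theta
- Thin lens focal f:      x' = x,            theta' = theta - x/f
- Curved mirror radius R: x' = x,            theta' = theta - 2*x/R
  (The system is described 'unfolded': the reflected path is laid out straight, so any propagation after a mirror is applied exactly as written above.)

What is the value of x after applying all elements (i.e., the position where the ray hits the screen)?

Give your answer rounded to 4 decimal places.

Initial: x=-3.0000 theta=0.4000
After 1 (propagate distance d=20): x=5.0000 theta=0.4000
After 2 (thin lens f=-49): x=5.0000 theta=123/245 (≈0.5020)
After 3 (propagate distance d=28): x=667/35 (≈19.0571) theta=123/245 (≈0.5020)
After 4 (thin lens f=10): x=667/35 (≈19.0571) theta=-3439/2450 (≈-1.4037)
After 5 (propagate distance d=10): x=246/49 (≈5.0204) theta=-3439/2450 (≈-1.4037)
After 6 (thin lens f=52): x=246/49 (≈5.0204) theta=-3413/2275 (≈-1.5002)
After 7 (propagate distance d=30): x=-127356/3185 (≈-39.9862) theta=-3413/2275 (≈-1.5002)
After 8 (thin lens f=-23): x=-127356/3185 (≈-39.9862) theta=-1186273/366275 (≈-3.2387)
After 9 (propagate distance d=48 (to screen)): x=-71587044/366275 (≈-195.4462) theta=-1186273/366275 (≈-3.2387)
Rounded to 4 decimal places: x = -195.4462

Answer: -195.4462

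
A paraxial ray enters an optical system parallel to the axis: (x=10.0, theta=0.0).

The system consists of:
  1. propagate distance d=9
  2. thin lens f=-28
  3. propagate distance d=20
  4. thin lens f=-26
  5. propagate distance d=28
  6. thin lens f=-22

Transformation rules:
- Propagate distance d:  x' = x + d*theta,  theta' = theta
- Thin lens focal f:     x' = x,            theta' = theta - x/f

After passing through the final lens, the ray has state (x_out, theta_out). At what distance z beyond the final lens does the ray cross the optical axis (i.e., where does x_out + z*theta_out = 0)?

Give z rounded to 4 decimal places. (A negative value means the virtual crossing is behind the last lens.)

Answer: -14.7615

Derivation:
Initial: x=10.0000 theta=0.0000
After 1 (propagate distance d=9): x=10.0000 theta=0.0000
After 2 (thin lens f=-28): x=10.0000 theta=5/14 (≈0.3571)
After 3 (propagate distance d=20): x=120/7 (≈17.1429) theta=5/14 (≈0.3571)
After 4 (thin lens f=-26): x=120/7 (≈17.1429) theta=185/182 (≈1.0165)
After 5 (propagate distance d=28): x=4150/91 (≈45.6044) theta=185/182 (≈1.0165)
After 6 (thin lens f=-22): x=4150/91 (≈45.6044) theta=6185/2002 (≈3.0894)
z_focus = -x_out/theta_out = -(4150/91)/(6185/2002) = -18260/1237 ≈ -14.7615
Rounded to 4 decimal places: z = -14.7615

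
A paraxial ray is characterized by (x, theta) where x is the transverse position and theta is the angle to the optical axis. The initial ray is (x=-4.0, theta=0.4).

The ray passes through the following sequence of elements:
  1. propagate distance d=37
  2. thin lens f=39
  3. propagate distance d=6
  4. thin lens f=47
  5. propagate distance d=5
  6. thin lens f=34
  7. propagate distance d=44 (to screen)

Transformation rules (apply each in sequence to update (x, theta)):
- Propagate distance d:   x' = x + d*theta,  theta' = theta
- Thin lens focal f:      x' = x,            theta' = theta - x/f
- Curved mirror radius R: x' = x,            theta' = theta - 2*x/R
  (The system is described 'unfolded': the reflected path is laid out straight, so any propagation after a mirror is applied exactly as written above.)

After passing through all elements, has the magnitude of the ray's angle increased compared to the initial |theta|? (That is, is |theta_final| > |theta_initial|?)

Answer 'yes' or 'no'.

Answer: yes

Derivation:
Initial: x=-4.0000 theta=0.4000
After 1 (propagate distance d=37): x=10.8000 theta=0.4000
After 2 (thin lens f=39): x=10.8000 theta=8/65 (≈0.1231)
After 3 (propagate distance d=6): x=150/13 (≈11.5385) theta=8/65 (≈0.1231)
After 4 (thin lens f=47): x=150/13 (≈11.5385) theta=-374/3055 (≈-0.1224)
After 5 (propagate distance d=5): x=6676/611 (≈10.9264) theta=-374/3055 (≈-0.1224)
After 6 (thin lens f=34): x=6676/611 (≈10.9264) theta=-23048/51935 (≈-0.4438)
After 7 (propagate distance d=44 (to screen)): x=-446652/51935 (≈-8.6002) theta=-23048/51935 (≈-0.4438)
|theta_initial|=0.4000 |theta_final|=23048/51935 (≈0.4438) -> increased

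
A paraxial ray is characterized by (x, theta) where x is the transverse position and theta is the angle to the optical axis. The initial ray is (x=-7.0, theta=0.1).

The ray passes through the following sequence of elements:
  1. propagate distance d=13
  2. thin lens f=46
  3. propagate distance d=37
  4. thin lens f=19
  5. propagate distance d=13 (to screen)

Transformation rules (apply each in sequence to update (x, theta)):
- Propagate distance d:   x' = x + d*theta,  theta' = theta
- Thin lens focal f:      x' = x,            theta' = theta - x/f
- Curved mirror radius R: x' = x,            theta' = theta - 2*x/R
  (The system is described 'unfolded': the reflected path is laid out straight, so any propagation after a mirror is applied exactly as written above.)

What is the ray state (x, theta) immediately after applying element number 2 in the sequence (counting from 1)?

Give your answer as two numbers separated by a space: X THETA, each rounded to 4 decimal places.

Initial: x=-7.0000 theta=0.1000
After 1 (propagate distance d=13): x=-5.7000 theta=0.1000
After 2 (thin lens f=46): x=-5.7000 theta=103/460 (≈0.2239)
Rounded to 4 decimal places: x = -5.7000, theta = 0.2239

Answer: -5.7000 0.2239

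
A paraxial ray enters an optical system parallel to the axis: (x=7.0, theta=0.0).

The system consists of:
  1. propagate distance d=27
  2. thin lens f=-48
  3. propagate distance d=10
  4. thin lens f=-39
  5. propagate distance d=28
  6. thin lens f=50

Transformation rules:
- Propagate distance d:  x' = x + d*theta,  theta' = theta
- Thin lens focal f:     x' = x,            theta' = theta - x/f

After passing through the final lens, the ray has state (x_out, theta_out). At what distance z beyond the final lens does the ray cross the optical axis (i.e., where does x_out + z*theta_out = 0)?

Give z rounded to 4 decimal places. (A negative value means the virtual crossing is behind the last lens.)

Answer: 1944.5313

Derivation:
Initial: x=7.0000 theta=0.0000
After 1 (propagate distance d=27): x=7.0000 theta=0.0000
After 2 (thin lens f=-48): x=7.0000 theta=7/48 (≈0.1458)
After 3 (propagate distance d=10): x=203/24 (≈8.4583) theta=7/48 (≈0.1458)
After 4 (thin lens f=-39): x=203/24 (≈8.4583) theta=679/1872 (≈0.3627)
After 5 (propagate distance d=28): x=17423/936 (≈18.6143) theta=679/1872 (≈0.3627)
After 6 (thin lens f=50): x=17423/936 (≈18.6143) theta=-28/2925 (≈-0.0096)
z_focus = -x_out/theta_out = -(17423/936)/(-28/2925) = 62225/32 ≈ 1944.5313
Rounded to 4 decimal places: z = 1944.5313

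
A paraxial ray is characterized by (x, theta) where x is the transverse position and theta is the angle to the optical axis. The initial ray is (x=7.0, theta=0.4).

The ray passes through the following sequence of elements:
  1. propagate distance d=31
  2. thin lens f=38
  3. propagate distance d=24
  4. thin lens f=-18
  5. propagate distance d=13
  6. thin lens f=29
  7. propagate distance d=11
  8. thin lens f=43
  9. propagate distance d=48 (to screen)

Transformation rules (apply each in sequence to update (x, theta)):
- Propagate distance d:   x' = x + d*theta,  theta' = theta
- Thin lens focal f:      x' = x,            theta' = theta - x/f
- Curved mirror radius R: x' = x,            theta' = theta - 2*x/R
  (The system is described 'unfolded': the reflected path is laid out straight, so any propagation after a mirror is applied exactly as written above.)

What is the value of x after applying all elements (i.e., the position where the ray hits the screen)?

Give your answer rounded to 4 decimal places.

Initial: x=7.0000 theta=0.4000
After 1 (propagate distance d=31): x=19.4000 theta=0.4000
After 2 (thin lens f=38): x=19.4000 theta=-21/190 (≈-0.1105)
After 3 (propagate distance d=24): x=1591/95 (≈16.7474) theta=-21/190 (≈-0.1105)
After 4 (thin lens f=-18): x=1591/95 (≈16.7474) theta=701/855 (≈0.8199)
After 5 (propagate distance d=13): x=23432/855 (≈27.4058) theta=701/855 (≈0.8199)
After 6 (thin lens f=29): x=23432/855 (≈27.4058) theta=-107/855 (≈-0.1251)
After 7 (propagate distance d=11): x=4451/171 (≈26.0292) theta=-107/855 (≈-0.1251)
After 8 (thin lens f=43): x=4451/171 (≈26.0292) theta=-2984/4085 (≈-0.7305)
After 9 (propagate distance d=48 (to screen)): x=-332123/36765 (≈-9.0337) theta=-2984/4085 (≈-0.7305)
Rounded to 4 decimal places: x = -9.0337

Answer: -9.0337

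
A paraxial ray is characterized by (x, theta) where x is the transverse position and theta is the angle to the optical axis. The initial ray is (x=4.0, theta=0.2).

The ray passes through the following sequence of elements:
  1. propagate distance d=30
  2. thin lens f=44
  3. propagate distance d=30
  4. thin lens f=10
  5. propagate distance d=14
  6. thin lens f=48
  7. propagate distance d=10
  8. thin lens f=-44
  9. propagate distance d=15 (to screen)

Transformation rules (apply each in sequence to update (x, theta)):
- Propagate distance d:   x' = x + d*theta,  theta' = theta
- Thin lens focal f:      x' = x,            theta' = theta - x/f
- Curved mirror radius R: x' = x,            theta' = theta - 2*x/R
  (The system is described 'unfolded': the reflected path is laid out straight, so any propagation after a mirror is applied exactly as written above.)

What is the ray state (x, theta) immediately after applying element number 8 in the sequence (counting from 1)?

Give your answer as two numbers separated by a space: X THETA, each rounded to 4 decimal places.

Answer: -12.6644 -1.1488

Derivation:
Initial: x=4.0000 theta=0.2000
After 1 (propagate distance d=30): x=10.0000 theta=0.2000
After 2 (thin lens f=44): x=10.0000 theta=-3/110 (≈-0.0273)
After 3 (propagate distance d=30): x=101/11 (≈9.1818) theta=-3/110 (≈-0.0273)
After 4 (thin lens f=10): x=101/11 (≈9.1818) theta=-52/55 (≈-0.9455)
After 5 (propagate distance d=14): x=-223/55 (≈-4.0545) theta=-52/55 (≈-0.9455)
After 6 (thin lens f=48): x=-223/55 (≈-4.0545) theta=-2273/2640 (≈-0.8610)
After 7 (propagate distance d=10): x=-16717/1320 (≈-12.6644) theta=-2273/2640 (≈-0.8610)
After 8 (thin lens f=-44): x=-16717/1320 (≈-12.6644) theta=-22241/19360 (≈-1.1488)
Rounded to 4 decimal places: x = -12.6644, theta = -1.1488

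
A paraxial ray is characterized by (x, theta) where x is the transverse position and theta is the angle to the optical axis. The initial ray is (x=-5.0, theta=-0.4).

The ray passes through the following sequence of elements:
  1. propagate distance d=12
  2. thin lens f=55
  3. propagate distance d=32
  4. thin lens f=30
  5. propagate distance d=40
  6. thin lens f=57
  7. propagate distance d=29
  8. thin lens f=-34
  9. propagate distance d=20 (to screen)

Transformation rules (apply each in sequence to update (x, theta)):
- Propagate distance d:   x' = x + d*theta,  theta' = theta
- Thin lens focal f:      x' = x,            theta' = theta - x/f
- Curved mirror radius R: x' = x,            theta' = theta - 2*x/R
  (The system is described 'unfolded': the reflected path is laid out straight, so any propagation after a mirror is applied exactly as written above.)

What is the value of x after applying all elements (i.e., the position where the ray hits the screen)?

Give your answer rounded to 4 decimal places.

Initial: x=-5.0000 theta=-0.4000
After 1 (propagate distance d=12): x=-9.8000 theta=-0.4000
After 2 (thin lens f=55): x=-9.8000 theta=-61/275 (≈-0.2218)
After 3 (propagate distance d=32): x=-4647/275 (≈-16.8982) theta=-61/275 (≈-0.2218)
After 4 (thin lens f=30): x=-4647/275 (≈-16.8982) theta=939/2750 (≈0.3415)
After 5 (propagate distance d=40): x=-3.2400 theta=939/2750 (≈0.3415)
After 6 (thin lens f=57): x=-3.2400 theta=20811/52250 (≈0.3983)
After 7 (propagate distance d=29): x=434229/52250 (≈8.3106) theta=20811/52250 (≈0.3983)
After 8 (thin lens f=-34): x=434229/52250 (≈8.3106) theta=1141803/1776500 (≈0.6427)
After 9 (propagate distance d=20 (to screen)): x=18799923/888250 (≈21.1651) theta=1141803/1776500 (≈0.6427)
Rounded to 4 decimal places: x = 21.1651

Answer: 21.1651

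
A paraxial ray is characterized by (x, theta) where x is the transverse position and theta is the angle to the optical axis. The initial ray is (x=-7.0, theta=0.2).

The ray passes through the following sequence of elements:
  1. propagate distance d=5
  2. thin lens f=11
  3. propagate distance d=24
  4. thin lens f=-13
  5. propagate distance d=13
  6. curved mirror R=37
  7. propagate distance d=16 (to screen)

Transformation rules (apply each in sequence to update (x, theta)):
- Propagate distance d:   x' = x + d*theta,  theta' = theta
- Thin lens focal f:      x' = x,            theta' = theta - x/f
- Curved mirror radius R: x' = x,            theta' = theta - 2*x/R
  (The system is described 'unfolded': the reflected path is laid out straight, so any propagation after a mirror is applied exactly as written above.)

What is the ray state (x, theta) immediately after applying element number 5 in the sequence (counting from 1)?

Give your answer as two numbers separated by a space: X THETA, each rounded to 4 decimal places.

Initial: x=-7.0000 theta=0.2000
After 1 (propagate distance d=5): x=-6.0000 theta=0.2000
After 2 (thin lens f=11): x=-6.0000 theta=41/55 (≈0.7455)
After 3 (propagate distance d=24): x=654/55 (≈11.8909) theta=41/55 (≈0.7455)
After 4 (thin lens f=-13): x=654/55 (≈11.8909) theta=1187/715 (≈1.6601)
After 5 (propagate distance d=13): x=1841/55 (≈33.4727) theta=1187/715 (≈1.6601)
Rounded to 4 decimal places: x = 33.4727, theta = 1.6601

Answer: 33.4727 1.6601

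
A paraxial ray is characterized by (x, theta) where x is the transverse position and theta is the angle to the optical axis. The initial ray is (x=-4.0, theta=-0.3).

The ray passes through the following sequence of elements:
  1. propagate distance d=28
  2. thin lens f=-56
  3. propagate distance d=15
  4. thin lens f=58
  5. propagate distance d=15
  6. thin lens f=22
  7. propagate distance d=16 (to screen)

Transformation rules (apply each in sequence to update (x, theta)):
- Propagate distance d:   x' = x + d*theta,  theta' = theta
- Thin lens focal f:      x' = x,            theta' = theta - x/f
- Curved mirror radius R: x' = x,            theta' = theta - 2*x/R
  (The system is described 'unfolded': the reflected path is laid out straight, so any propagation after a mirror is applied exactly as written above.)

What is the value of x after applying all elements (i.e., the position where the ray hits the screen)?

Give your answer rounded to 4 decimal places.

Answer: -8.9863

Derivation:
Initial: x=-4.0000 theta=-0.3000
After 1 (propagate distance d=28): x=-12.4000 theta=-0.3000
After 2 (thin lens f=-56): x=-12.4000 theta=-73/140 (≈-0.5214)
After 3 (propagate distance d=15): x=-2831/140 (≈-20.2214) theta=-73/140 (≈-0.5214)
After 4 (thin lens f=58): x=-2831/140 (≈-20.2214) theta=-1403/8120 (≈-0.1728)
After 5 (propagate distance d=15): x=-185243/8120 (≈-22.8132) theta=-1403/8120 (≈-0.1728)
After 6 (thin lens f=22): x=-185243/8120 (≈-22.8132) theta=154377/178640 (≈0.8642)
After 7 (propagate distance d=16 (to screen)): x=-802657/89320 (≈-8.9863) theta=154377/178640 (≈0.8642)
Rounded to 4 decimal places: x = -8.9863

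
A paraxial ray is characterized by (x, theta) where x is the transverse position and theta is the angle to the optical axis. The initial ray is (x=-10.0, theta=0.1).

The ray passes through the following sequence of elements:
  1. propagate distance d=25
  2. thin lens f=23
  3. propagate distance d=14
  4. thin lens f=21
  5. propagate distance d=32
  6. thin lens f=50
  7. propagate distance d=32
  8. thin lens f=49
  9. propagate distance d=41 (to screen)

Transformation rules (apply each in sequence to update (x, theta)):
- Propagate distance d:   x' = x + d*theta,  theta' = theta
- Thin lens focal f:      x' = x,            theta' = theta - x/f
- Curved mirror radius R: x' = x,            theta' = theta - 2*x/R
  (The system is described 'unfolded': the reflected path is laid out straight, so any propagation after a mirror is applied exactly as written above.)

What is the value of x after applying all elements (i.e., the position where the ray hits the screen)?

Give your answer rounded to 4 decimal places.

Initial: x=-10.0000 theta=0.1000
After 1 (propagate distance d=25): x=-7.5000 theta=0.1000
After 2 (thin lens f=23): x=-7.5000 theta=49/115 (≈0.4261)
After 3 (propagate distance d=14): x=-353/230 (≈-1.5348) theta=49/115 (≈0.4261)
After 4 (thin lens f=21): x=-353/230 (≈-1.5348) theta=2411/4830 (≈0.4992)
After 5 (propagate distance d=32): x=69739/4830 (≈14.4387) theta=2411/4830 (≈0.4992)
After 6 (thin lens f=50): x=69739/4830 (≈14.4387) theta=16937/80500 (≈0.2104)
After 7 (propagate distance d=32): x=2556451/120750 (≈21.1714) theta=16937/80500 (≈0.2104)
After 8 (thin lens f=49): x=2556451/120750 (≈21.1714) theta=-2623163/11833500 (≈-0.2217)
After 9 (propagate distance d=41 (to screen)): x=28596503/2366700 (≈12.0829) theta=-2623163/11833500 (≈-0.2217)
Rounded to 4 decimal places: x = 12.0829

Answer: 12.0829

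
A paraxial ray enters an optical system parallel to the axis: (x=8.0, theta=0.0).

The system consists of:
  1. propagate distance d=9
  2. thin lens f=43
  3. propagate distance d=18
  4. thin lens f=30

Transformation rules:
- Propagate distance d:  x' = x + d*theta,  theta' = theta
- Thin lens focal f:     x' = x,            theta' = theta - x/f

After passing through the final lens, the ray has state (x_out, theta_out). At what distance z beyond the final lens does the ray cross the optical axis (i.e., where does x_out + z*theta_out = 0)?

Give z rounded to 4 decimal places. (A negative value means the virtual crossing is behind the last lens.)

Initial: x=8.0000 theta=0.0000
After 1 (propagate distance d=9): x=8.0000 theta=0.0000
After 2 (thin lens f=43): x=8.0000 theta=-8/43 (≈-0.1860)
After 3 (propagate distance d=18): x=200/43 (≈4.6512) theta=-8/43 (≈-0.1860)
After 4 (thin lens f=30): x=200/43 (≈4.6512) theta=-44/129 (≈-0.3411)
z_focus = -x_out/theta_out = -(200/43)/(-44/129) = 150/11 ≈ 13.6364
Rounded to 4 decimal places: z = 13.6364

Answer: 13.6364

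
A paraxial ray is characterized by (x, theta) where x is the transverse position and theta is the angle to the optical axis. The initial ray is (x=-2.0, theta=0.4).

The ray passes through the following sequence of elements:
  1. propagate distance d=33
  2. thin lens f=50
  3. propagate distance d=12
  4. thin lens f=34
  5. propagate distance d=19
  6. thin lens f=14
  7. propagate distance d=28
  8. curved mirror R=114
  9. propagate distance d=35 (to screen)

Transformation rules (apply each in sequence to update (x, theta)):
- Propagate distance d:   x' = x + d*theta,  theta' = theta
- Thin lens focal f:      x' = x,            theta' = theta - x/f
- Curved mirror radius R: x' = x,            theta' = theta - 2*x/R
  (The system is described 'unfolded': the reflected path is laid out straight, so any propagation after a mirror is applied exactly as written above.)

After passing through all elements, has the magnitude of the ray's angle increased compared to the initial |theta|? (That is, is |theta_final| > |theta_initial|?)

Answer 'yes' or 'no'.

Initial: x=-2.0000 theta=0.4000
After 1 (propagate distance d=33): x=11.2000 theta=0.4000
After 2 (thin lens f=50): x=11.2000 theta=0.1760
After 3 (propagate distance d=12): x=13.3120 theta=0.1760
After 4 (thin lens f=34): x=13.3120 theta=-458/2125 (≈-0.2155)
After 5 (propagate distance d=19): x=19586/2125 (≈9.2169) theta=-458/2125 (≈-0.2155)
After 6 (thin lens f=14): x=19586/2125 (≈9.2169) theta=-1857/2125 (≈-0.8739)
After 7 (propagate distance d=28): x=-6482/425 (≈-15.2518) theta=-1857/2125 (≈-0.8739)
After 8 (curved mirror R=114): x=-6482/425 (≈-15.2518) theta=-73439/121125 (≈-0.6063)
After 9 (propagate distance d=35 (to screen)): x=-883547/24225 (≈-36.4725) theta=-73439/121125 (≈-0.6063)
|theta_initial|=0.4000 |theta_final|=73439/121125 (≈0.6063) -> increased

Answer: yes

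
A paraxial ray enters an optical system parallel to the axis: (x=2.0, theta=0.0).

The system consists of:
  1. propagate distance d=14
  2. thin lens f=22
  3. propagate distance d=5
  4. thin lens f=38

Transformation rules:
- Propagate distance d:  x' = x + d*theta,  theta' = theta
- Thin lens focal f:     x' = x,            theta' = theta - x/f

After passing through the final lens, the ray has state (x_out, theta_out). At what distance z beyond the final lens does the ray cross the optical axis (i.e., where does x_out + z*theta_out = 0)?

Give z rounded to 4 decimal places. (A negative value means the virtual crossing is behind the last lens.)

Answer: 11.7455

Derivation:
Initial: x=2.0000 theta=0.0000
After 1 (propagate distance d=14): x=2.0000 theta=0.0000
After 2 (thin lens f=22): x=2.0000 theta=-1/11 (≈-0.0909)
After 3 (propagate distance d=5): x=17/11 (≈1.5455) theta=-1/11 (≈-0.0909)
After 4 (thin lens f=38): x=17/11 (≈1.5455) theta=-5/38 (≈-0.1316)
z_focus = -x_out/theta_out = -(17/11)/(-5/38) = 646/55 ≈ 11.7455
Rounded to 4 decimal places: z = 11.7455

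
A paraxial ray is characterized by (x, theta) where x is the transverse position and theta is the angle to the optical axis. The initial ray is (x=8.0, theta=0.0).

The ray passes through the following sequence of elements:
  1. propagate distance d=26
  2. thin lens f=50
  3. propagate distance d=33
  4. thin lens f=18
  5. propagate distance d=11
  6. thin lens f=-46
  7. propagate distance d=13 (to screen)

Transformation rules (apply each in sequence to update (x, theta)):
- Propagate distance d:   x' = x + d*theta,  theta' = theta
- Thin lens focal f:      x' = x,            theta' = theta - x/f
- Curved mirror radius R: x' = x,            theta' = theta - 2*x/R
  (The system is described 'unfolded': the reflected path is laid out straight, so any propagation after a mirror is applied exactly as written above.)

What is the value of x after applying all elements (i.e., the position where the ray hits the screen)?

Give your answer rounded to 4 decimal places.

Answer: -4.9451

Derivation:
Initial: x=8.0000 theta=0.0000
After 1 (propagate distance d=26): x=8.0000 theta=0.0000
After 2 (thin lens f=50): x=8.0000 theta=-0.1600
After 3 (propagate distance d=33): x=2.7200 theta=-0.1600
After 4 (thin lens f=18): x=2.7200 theta=-14/45 (≈-0.3111)
After 5 (propagate distance d=11): x=-158/225 (≈-0.7022) theta=-14/45 (≈-0.3111)
After 6 (thin lens f=-46): x=-158/225 (≈-0.7022) theta=-563/1725 (≈-0.3264)
After 7 (propagate distance d=13 (to screen)): x=-25591/5175 (≈-4.9451) theta=-563/1725 (≈-0.3264)
Rounded to 4 decimal places: x = -4.9451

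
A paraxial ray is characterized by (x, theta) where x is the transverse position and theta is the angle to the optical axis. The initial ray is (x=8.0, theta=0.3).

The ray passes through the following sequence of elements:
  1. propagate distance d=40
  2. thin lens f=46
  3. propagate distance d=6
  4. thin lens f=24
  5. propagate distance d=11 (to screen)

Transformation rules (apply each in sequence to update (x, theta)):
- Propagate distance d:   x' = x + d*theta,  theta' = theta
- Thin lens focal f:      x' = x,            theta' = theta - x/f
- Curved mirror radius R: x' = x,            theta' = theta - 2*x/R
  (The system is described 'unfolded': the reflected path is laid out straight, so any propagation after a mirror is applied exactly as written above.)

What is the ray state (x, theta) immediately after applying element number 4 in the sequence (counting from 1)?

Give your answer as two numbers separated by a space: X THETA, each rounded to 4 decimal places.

Initial: x=8.0000 theta=0.3000
After 1 (propagate distance d=40): x=20.0000 theta=0.3000
After 2 (thin lens f=46): x=20.0000 theta=-31/230 (≈-0.1348)
After 3 (propagate distance d=6): x=2207/115 (≈19.1913) theta=-31/230 (≈-0.1348)
After 4 (thin lens f=24): x=2207/115 (≈19.1913) theta=-2579/2760 (≈-0.9344)
Rounded to 4 decimal places: x = 19.1913, theta = -0.9344

Answer: 19.1913 -0.9344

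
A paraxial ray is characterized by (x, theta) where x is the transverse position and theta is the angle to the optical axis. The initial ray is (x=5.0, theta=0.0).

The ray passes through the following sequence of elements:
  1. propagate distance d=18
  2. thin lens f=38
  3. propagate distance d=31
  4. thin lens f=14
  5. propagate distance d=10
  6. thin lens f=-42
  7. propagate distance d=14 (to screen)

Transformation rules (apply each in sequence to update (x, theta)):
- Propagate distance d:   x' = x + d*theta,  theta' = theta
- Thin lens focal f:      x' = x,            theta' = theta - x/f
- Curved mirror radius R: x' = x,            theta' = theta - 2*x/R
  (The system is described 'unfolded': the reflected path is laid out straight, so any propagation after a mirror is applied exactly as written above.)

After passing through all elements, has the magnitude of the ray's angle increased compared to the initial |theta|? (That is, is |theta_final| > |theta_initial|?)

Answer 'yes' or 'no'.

Initial: x=5.0000 theta=0.0000
After 1 (propagate distance d=18): x=5.0000 theta=0.0000
After 2 (thin lens f=38): x=5.0000 theta=-5/38 (≈-0.1316)
After 3 (propagate distance d=31): x=35/38 (≈0.9211) theta=-5/38 (≈-0.1316)
After 4 (thin lens f=14): x=35/38 (≈0.9211) theta=-15/76 (≈-0.1974)
After 5 (propagate distance d=10): x=-20/19 (≈-1.0526) theta=-15/76 (≈-0.1974)
After 6 (thin lens f=-42): x=-20/19 (≈-1.0526) theta=-355/1596 (≈-0.2224)
After 7 (propagate distance d=14 (to screen)): x=-25/6 (≈-4.1667) theta=-355/1596 (≈-0.2224)
|theta_initial|=0.0000 |theta_final|=355/1596 (≈0.2224) -> increased

Answer: yes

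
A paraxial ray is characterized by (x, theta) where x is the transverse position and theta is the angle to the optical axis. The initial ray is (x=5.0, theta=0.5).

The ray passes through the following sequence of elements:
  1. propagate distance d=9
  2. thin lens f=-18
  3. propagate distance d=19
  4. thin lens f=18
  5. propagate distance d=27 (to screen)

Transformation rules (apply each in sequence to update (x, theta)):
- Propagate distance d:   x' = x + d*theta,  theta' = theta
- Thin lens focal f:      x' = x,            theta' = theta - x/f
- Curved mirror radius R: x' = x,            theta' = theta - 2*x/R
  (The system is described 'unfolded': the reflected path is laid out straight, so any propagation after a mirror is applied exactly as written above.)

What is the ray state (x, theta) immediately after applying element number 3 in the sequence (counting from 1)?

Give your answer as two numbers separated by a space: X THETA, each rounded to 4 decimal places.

Answer: 29.0278 1.0278

Derivation:
Initial: x=5.0000 theta=0.5000
After 1 (propagate distance d=9): x=9.5000 theta=0.5000
After 2 (thin lens f=-18): x=9.5000 theta=37/36 (≈1.0278)
After 3 (propagate distance d=19): x=1045/36 (≈29.0278) theta=37/36 (≈1.0278)
Rounded to 4 decimal places: x = 29.0278, theta = 1.0278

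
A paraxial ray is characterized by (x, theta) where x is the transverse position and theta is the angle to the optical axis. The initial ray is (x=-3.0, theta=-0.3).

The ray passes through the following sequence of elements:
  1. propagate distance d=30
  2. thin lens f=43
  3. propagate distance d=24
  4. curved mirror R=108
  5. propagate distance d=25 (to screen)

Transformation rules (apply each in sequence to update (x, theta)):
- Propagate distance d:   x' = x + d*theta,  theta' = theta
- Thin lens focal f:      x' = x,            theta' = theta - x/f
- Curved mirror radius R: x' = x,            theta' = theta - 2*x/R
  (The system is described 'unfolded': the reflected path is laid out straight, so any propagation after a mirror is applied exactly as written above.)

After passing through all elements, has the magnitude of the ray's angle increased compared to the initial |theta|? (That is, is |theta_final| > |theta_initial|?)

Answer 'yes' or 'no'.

Answer: no

Derivation:
Initial: x=-3.0000 theta=-0.3000
After 1 (propagate distance d=30): x=-12.0000 theta=-0.3000
After 2 (thin lens f=43): x=-12.0000 theta=-9/430 (≈-0.0209)
After 3 (propagate distance d=24): x=-2688/215 (≈-12.5023) theta=-9/430 (≈-0.0209)
After 4 (curved mirror R=108): x=-2688/215 (≈-12.5023) theta=163/774 (≈0.2106)
After 5 (propagate distance d=25 (to screen)): x=-28009/3870 (≈-7.2375) theta=163/774 (≈0.2106)
|theta_initial|=0.3000 |theta_final|=163/774 (≈0.2106) -> not increased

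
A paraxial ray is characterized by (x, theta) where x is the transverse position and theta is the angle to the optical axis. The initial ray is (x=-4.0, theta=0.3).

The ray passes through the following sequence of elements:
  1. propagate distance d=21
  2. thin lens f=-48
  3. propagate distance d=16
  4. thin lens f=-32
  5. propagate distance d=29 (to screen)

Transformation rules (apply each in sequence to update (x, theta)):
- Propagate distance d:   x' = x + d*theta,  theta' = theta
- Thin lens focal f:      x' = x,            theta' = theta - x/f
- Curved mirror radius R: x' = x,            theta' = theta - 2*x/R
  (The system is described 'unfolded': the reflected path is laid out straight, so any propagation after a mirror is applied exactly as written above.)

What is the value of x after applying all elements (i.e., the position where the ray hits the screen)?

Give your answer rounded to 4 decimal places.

Initial: x=-4.0000 theta=0.3000
After 1 (propagate distance d=21): x=2.3000 theta=0.3000
After 2 (thin lens f=-48): x=2.3000 theta=167/480 (≈0.3479)
After 3 (propagate distance d=16): x=118/15 (≈7.8667) theta=167/480 (≈0.3479)
After 4 (thin lens f=-32): x=118/15 (≈7.8667) theta=19/32 (≈0.5938)
After 5 (propagate distance d=29 (to screen)): x=12041/480 (≈25.0854) theta=19/32 (≈0.5938)
Rounded to 4 decimal places: x = 25.0854

Answer: 25.0854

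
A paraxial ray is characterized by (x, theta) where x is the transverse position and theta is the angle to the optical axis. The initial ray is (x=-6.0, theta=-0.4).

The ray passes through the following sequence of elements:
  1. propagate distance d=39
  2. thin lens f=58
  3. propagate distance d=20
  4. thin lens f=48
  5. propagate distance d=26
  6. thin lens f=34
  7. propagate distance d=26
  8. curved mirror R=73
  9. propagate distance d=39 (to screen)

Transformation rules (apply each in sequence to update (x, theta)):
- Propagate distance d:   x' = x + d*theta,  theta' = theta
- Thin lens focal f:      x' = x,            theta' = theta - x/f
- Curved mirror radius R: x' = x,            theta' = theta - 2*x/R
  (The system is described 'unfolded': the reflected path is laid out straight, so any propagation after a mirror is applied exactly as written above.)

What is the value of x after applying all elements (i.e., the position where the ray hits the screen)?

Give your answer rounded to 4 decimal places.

Initial: x=-6.0000 theta=-0.4000
After 1 (propagate distance d=39): x=-21.6000 theta=-0.4000
After 2 (thin lens f=58): x=-21.6000 theta=-4/145 (≈-0.0276)
After 3 (propagate distance d=20): x=-3212/145 (≈-22.1517) theta=-4/145 (≈-0.0276)
After 4 (thin lens f=48): x=-3212/145 (≈-22.1517) theta=151/348 (≈0.4339)
After 5 (propagate distance d=26): x=-9457/870 (≈-10.8701) theta=151/348 (≈0.4339)
After 6 (thin lens f=34): x=-9457/870 (≈-10.8701) theta=5573/7395 (≈0.7536)
After 7 (propagate distance d=26): x=43009/4930 (≈8.7239) theta=5573/7395 (≈0.7536)
After 8 (curved mirror R=73): x=43009/4930 (≈8.7239) theta=277802/539835 (≈0.5146)
After 9 (propagate distance d=39 (to screen)): x=10362509/359890 (≈28.7935) theta=277802/539835 (≈0.5146)
Rounded to 4 decimal places: x = 28.7935

Answer: 28.7935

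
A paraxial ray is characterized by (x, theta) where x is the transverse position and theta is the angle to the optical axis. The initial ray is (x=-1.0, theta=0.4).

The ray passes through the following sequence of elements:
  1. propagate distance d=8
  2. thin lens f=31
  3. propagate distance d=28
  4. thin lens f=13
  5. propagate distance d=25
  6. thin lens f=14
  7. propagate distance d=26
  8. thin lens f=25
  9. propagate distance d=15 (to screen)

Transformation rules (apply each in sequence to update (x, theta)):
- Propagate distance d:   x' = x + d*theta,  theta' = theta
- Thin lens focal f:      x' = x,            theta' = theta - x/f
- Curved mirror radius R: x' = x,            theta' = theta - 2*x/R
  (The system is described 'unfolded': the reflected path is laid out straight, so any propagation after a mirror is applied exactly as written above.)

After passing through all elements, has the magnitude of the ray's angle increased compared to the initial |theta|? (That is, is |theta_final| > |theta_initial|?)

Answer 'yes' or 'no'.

Answer: no

Derivation:
Initial: x=-1.0000 theta=0.4000
After 1 (propagate distance d=8): x=2.2000 theta=0.4000
After 2 (thin lens f=31): x=2.2000 theta=51/155 (≈0.3290)
After 3 (propagate distance d=28): x=1769/155 (≈11.4129) theta=51/155 (≈0.3290)
After 4 (thin lens f=13): x=1769/155 (≈11.4129) theta=-1106/2015 (≈-0.5489)
After 5 (propagate distance d=25): x=-4653/2015 (≈-2.3092) theta=-1106/2015 (≈-0.5489)
After 6 (thin lens f=14): x=-4653/2015 (≈-2.3092) theta=-10831/28210 (≈-0.3839)
After 7 (propagate distance d=26): x=-173374/14105 (≈-12.2917) theta=-10831/28210 (≈-0.3839)
After 8 (thin lens f=25): x=-173374/14105 (≈-12.2917) theta=75973/705250 (≈0.1077)
After 9 (propagate distance d=15 (to screen)): x=-1505821/141050 (≈-10.6758) theta=75973/705250 (≈0.1077)
|theta_initial|=0.4000 |theta_final|=75973/705250 (≈0.1077) -> not increased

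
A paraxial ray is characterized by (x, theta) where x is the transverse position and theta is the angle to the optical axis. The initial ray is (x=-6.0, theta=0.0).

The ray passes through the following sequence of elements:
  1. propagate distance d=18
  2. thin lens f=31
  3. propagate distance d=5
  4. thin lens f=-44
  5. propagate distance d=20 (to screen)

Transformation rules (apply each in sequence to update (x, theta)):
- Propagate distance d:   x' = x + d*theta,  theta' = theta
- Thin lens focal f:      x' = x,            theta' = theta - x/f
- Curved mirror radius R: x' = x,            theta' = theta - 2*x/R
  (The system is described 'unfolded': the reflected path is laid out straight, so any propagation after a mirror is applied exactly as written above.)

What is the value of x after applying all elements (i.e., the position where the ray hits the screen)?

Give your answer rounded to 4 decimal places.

Answer: -3.4487

Derivation:
Initial: x=-6.0000 theta=0.0000
After 1 (propagate distance d=18): x=-6.0000 theta=0.0000
After 2 (thin lens f=31): x=-6.0000 theta=6/31 (≈0.1935)
After 3 (propagate distance d=5): x=-156/31 (≈-5.0323) theta=6/31 (≈0.1935)
After 4 (thin lens f=-44): x=-156/31 (≈-5.0323) theta=27/341 (≈0.0792)
After 5 (propagate distance d=20 (to screen)): x=-1176/341 (≈-3.4487) theta=27/341 (≈0.0792)
Rounded to 4 decimal places: x = -3.4487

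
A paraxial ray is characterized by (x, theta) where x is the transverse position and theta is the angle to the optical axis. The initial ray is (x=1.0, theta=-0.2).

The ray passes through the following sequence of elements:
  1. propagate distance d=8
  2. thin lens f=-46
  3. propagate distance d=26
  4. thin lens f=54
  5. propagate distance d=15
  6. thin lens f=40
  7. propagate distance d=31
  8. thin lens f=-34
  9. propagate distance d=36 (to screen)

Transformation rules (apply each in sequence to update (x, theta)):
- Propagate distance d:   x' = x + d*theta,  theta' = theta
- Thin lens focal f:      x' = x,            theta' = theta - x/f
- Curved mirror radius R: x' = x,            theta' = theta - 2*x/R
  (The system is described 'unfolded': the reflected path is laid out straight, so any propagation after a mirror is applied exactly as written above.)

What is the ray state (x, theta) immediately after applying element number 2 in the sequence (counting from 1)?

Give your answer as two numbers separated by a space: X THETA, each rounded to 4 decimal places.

Answer: -0.6000 -0.2130

Derivation:
Initial: x=1.0000 theta=-0.2000
After 1 (propagate distance d=8): x=-0.6000 theta=-0.2000
After 2 (thin lens f=-46): x=-0.6000 theta=-49/230 (≈-0.2130)
Rounded to 4 decimal places: x = -0.6000, theta = -0.2130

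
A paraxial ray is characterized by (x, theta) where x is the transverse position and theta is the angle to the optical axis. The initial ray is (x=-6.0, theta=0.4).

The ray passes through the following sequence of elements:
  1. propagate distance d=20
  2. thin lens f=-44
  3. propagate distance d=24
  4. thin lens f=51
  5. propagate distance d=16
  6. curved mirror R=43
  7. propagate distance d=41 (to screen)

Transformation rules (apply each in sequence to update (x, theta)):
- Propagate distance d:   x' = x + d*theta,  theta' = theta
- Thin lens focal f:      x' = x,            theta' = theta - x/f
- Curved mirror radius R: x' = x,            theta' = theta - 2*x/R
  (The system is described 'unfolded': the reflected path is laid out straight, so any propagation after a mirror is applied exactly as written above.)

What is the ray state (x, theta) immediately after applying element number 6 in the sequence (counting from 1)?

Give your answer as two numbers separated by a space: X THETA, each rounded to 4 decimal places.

Answer: 15.8367 -0.5400

Derivation:
Initial: x=-6.0000 theta=0.4000
After 1 (propagate distance d=20): x=2.0000 theta=0.4000
After 2 (thin lens f=-44): x=2.0000 theta=49/110 (≈0.4455)
After 3 (propagate distance d=24): x=698/55 (≈12.6909) theta=49/110 (≈0.4455)
After 4 (thin lens f=51): x=698/55 (≈12.6909) theta=1103/5610 (≈0.1966)
After 5 (propagate distance d=16): x=44422/2805 (≈15.8367) theta=1103/5610 (≈0.1966)
After 6 (curved mirror R=43): x=44422/2805 (≈15.8367) theta=-130259/241230 (≈-0.5400)
Rounded to 4 decimal places: x = 15.8367, theta = -0.5400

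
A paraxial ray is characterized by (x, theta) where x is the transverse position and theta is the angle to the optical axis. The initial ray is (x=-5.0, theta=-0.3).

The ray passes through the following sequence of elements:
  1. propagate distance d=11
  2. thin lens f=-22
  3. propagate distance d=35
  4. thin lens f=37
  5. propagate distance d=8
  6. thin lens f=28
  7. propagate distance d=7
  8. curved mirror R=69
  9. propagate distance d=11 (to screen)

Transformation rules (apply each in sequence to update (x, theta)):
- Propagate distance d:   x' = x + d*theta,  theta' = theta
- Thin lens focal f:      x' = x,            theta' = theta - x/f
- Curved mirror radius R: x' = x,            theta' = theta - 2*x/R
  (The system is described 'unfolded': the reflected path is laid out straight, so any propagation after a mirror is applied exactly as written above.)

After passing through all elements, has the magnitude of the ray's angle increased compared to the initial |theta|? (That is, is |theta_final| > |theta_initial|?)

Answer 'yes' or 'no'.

Initial: x=-5.0000 theta=-0.3000
After 1 (propagate distance d=11): x=-8.3000 theta=-0.3000
After 2 (thin lens f=-22): x=-8.3000 theta=-149/220 (≈-0.6773)
After 3 (propagate distance d=35): x=-7041/220 (≈-32.0045) theta=-149/220 (≈-0.6773)
After 4 (thin lens f=37): x=-7041/220 (≈-32.0045) theta=382/2035 (≈0.1877)
After 5 (propagate distance d=8): x=-248293/8140 (≈-30.5028) theta=382/2035 (≈0.1877)
After 6 (thin lens f=28): x=-248293/8140 (≈-30.5028) theta=291077/227920 (≈1.2771)
After 7 (propagate distance d=7): x=-140419/6512 (≈-21.5631) theta=291077/227920 (≈1.2771)
After 8 (curved mirror R=69): x=-140419/6512 (≈-21.5631) theta=29913643/15726480 (≈1.9021)
After 9 (propagate distance d=11 (to screen)): x=-2515453/3931620 (≈-0.6398) theta=29913643/15726480 (≈1.9021)
|theta_initial|=0.3000 |theta_final|=29913643/15726480 (≈1.9021) -> increased

Answer: yes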